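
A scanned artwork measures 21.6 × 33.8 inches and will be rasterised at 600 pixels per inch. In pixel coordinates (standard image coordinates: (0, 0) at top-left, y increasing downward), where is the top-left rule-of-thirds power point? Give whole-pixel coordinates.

x = 4320 px, y = 6760 px

In pixels the canvas is 21.6 × 600 = 12960 wide and 33.8 × 600 = 20280 tall.
The top-left point is one-third across and one-third down:
x = 1 × 12960/3 ≈ 4320; y = 1 × 20280/3 ≈ 6760.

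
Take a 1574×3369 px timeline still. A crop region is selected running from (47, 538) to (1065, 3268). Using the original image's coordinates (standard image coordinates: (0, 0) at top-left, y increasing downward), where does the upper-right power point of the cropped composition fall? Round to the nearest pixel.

x = 726 px, y = 1448 px

Crop width = 1065 − 47 = 1018 px; one third is 339.33 px.
Crop height = 3268 − 538 = 2730 px; one third is 910.00 px.
The upper-right point is two-thirds across and one-third down within the crop:
x = 47 + 2 × 339.33 ≈ 726; y = 538 + 1 × 910.00 ≈ 1448.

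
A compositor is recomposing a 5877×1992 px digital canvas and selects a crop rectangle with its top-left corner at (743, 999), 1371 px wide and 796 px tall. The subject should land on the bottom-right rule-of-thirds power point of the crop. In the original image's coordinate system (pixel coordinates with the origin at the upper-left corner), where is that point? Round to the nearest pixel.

One third of the crop width 1371 is 457.00 px.
One third of the crop height 796 is 265.33 px.
The bottom-right point is two-thirds across and two-thirds down within the crop:
x = 743 + 2 × 457.00 ≈ 1657; y = 999 + 2 × 265.33 ≈ 1530.

x = 1657 px, y = 1530 px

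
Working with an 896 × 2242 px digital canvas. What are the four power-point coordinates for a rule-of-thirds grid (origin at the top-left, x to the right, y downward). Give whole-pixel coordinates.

One third of 896 is 298.67; one third of 2242 is 747.33.
Vertical third lines at x = 299 and x = 597; horizontal third lines at y = 747 and y = 1495.

(299, 747), (597, 747), (299, 1495), (597, 1495)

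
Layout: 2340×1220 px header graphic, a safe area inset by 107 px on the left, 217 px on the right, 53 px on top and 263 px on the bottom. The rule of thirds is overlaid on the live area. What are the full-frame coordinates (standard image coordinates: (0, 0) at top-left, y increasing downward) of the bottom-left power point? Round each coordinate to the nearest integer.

Content width = 2340 − 107 − 217 = 2016 px; content height = 1220 − 53 − 263 = 904 px.
Bottom-left is one-third across and two-thirds down within the live area.
x = 107 + 1 × 2016/3 = 107 + 672.00 ≈ 779
y = 53 + 2 × 904/3 = 53 + 602.67 ≈ 656

(779, 656)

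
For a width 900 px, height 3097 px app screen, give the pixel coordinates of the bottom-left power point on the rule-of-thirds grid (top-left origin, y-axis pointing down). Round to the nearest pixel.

(300, 2065)

The bottom-left point sits one-third of the way across and two-thirds of the way down.
x = 1 × 900/3 ≈ 300; y = 2 × 3097/3 ≈ 2065.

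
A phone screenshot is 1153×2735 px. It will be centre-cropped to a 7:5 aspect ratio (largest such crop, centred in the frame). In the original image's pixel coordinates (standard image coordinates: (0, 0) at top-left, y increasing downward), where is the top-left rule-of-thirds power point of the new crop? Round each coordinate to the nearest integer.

(384, 1230)

1153/2735 < 7/5, so the 7:5 crop keeps the full width 1153 and trims height to 1153 × 5/7 = 823.57 px.
Top offset = (2735 − 823.57)/2 = 955.71 px; left offset = 0.
Top-left is one-third across and one-third down within the crop:
x = 0.00 + 1 × 1153.00/3 ≈ 384; y = 955.71 + 1 × 823.57/3 ≈ 1230.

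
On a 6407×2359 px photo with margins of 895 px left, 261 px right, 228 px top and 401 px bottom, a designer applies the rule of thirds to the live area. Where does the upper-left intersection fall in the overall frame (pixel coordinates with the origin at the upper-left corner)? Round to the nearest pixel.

Content width = 6407 − 895 − 261 = 5251 px; content height = 2359 − 228 − 401 = 1730 px.
Upper-left is one-third across and one-third down within the live area.
x = 895 + 1 × 5251/3 = 895 + 1750.33 ≈ 2645
y = 228 + 1 × 1730/3 = 228 + 576.67 ≈ 805

x = 2645 px, y = 805 px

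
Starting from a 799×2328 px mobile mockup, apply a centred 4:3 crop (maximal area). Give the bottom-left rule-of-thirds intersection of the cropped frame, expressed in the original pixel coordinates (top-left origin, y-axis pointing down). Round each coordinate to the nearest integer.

x = 266 px, y = 1264 px

799/2328 < 4/3, so the 4:3 crop keeps the full width 799 and trims height to 799 × 3/4 = 599.25 px.
Top offset = (2328 − 599.25)/2 = 864.38 px; left offset = 0.
Bottom-left is one-third across and two-thirds down within the crop:
x = 0.00 + 1 × 799.00/3 ≈ 266; y = 864.38 + 2 × 599.25/3 ≈ 1264.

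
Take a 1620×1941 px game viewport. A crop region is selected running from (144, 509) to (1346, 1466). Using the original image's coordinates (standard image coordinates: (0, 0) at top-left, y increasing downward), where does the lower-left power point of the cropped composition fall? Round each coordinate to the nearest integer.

Crop width = 1346 − 144 = 1202 px; one third is 400.67 px.
Crop height = 1466 − 509 = 957 px; one third is 319.00 px.
The lower-left point is one-third across and two-thirds down within the crop:
x = 144 + 1 × 400.67 ≈ 545; y = 509 + 2 × 319.00 ≈ 1147.

x = 545 px, y = 1147 px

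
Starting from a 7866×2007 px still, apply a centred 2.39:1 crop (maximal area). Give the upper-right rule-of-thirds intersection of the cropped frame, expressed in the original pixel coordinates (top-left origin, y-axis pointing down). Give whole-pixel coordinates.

7866/2007 > 2.39/1, so the 2.39:1 crop keeps the full height 2007 and trims width to 2007 × 2.39/1 = 4796.73 px.
Left offset = (7866 − 4796.73)/2 = 1534.63 px; top offset = 0.
Upper-right is two-thirds across and one-third down within the crop:
x = 1534.63 + 2 × 4796.73/3 ≈ 4732; y = 0.00 + 1 × 2007.00/3 ≈ 669.

(4732, 669)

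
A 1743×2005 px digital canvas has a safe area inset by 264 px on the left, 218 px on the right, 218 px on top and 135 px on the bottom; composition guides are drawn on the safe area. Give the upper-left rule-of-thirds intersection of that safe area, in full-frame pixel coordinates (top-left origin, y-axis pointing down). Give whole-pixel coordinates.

x = 684 px, y = 769 px

Content width = 1743 − 264 − 218 = 1261 px; content height = 2005 − 218 − 135 = 1652 px.
Upper-left is one-third across and one-third down within the safe area.
x = 264 + 1 × 1261/3 = 264 + 420.33 ≈ 684
y = 218 + 1 × 1652/3 = 218 + 550.67 ≈ 769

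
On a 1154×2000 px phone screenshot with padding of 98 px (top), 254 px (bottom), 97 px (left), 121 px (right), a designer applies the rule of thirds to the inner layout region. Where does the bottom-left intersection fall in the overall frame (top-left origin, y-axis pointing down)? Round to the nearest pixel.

(409, 1197)

Content width = 1154 − 97 − 121 = 936 px; content height = 2000 − 98 − 254 = 1648 px.
Bottom-left is one-third across and two-thirds down within the inner layout region.
x = 97 + 1 × 936/3 = 97 + 312.00 ≈ 409
y = 98 + 2 × 1648/3 = 98 + 1098.67 ≈ 1197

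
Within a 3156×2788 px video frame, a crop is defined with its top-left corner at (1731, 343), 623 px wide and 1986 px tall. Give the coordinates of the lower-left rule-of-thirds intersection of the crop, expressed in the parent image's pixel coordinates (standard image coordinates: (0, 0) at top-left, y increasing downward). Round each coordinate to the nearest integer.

One third of the crop width 623 is 207.67 px.
One third of the crop height 1986 is 662.00 px.
The lower-left point is one-third across and two-thirds down within the crop:
x = 1731 + 1 × 207.67 ≈ 1939; y = 343 + 2 × 662.00 ≈ 1667.

x = 1939 px, y = 1667 px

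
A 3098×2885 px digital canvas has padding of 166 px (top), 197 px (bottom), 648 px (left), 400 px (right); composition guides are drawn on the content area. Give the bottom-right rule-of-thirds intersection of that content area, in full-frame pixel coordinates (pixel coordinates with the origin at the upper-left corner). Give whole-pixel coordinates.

Content width = 3098 − 648 − 400 = 2050 px; content height = 2885 − 166 − 197 = 2522 px.
Bottom-right is two-thirds across and two-thirds down within the content area.
x = 648 + 2 × 2050/3 = 648 + 1366.67 ≈ 2015
y = 166 + 2 × 2522/3 = 166 + 1681.33 ≈ 1847

(2015, 1847)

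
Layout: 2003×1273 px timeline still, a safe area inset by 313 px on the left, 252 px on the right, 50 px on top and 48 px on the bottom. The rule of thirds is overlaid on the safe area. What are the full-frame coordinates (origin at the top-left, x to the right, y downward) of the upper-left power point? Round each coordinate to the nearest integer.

Content width = 2003 − 313 − 252 = 1438 px; content height = 1273 − 50 − 48 = 1175 px.
Upper-left is one-third across and one-third down within the safe area.
x = 313 + 1 × 1438/3 = 313 + 479.33 ≈ 792
y = 50 + 1 × 1175/3 = 50 + 391.67 ≈ 442

(792, 442)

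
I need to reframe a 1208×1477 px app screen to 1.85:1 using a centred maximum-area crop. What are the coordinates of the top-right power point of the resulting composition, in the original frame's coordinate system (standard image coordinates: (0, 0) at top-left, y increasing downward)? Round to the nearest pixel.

(805, 630)

1208/1477 < 1.85/1, so the 1.85:1 crop keeps the full width 1208 and trims height to 1208 × 1/1.85 = 652.97 px.
Top offset = (1477 − 652.97)/2 = 412.01 px; left offset = 0.
Top-right is two-thirds across and one-third down within the crop:
x = 0.00 + 2 × 1208.00/3 ≈ 805; y = 412.01 + 1 × 652.97/3 ≈ 630.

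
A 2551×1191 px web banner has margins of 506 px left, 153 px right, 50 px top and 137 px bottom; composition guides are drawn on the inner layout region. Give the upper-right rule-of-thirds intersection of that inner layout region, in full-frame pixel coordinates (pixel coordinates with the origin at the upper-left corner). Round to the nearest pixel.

x = 1767 px, y = 385 px

Content width = 2551 − 506 − 153 = 1892 px; content height = 1191 − 50 − 137 = 1004 px.
Upper-right is two-thirds across and one-third down within the inner layout region.
x = 506 + 2 × 1892/3 = 506 + 1261.33 ≈ 1767
y = 50 + 1 × 1004/3 = 50 + 334.67 ≈ 385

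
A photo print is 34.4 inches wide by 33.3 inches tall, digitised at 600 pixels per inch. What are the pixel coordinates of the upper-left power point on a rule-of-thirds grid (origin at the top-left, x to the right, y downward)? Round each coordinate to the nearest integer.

In pixels the canvas is 34.4 × 600 = 20640 wide and 33.3 × 600 = 19980 tall.
The upper-left point is one-third across and one-third down:
x = 1 × 20640/3 ≈ 6880; y = 1 × 19980/3 ≈ 6660.

(6880, 6660)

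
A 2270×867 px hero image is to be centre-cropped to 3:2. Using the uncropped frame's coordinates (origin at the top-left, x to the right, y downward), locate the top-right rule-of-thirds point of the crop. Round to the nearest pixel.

x = 1352 px, y = 289 px

2270/867 > 3/2, so the 3:2 crop keeps the full height 867 and trims width to 867 × 3/2 = 1300.50 px.
Left offset = (2270 − 1300.50)/2 = 484.75 px; top offset = 0.
Top-right is two-thirds across and one-third down within the crop:
x = 484.75 + 2 × 1300.50/3 ≈ 1352; y = 0.00 + 1 × 867.00/3 ≈ 289.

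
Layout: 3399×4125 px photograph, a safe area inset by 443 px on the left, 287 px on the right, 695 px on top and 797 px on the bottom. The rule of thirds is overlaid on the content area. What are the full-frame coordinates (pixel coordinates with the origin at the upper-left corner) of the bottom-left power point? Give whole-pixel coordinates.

x = 1333 px, y = 2450 px

Content width = 3399 − 443 − 287 = 2669 px; content height = 4125 − 695 − 797 = 2633 px.
Bottom-left is one-third across and two-thirds down within the content area.
x = 443 + 1 × 2669/3 = 443 + 889.67 ≈ 1333
y = 695 + 2 × 2633/3 = 695 + 1755.33 ≈ 2450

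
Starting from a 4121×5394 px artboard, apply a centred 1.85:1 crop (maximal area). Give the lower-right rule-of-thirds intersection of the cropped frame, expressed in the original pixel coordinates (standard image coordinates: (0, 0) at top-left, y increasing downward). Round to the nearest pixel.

4121/5394 < 1.85/1, so the 1.85:1 crop keeps the full width 4121 and trims height to 4121 × 1/1.85 = 2227.57 px.
Top offset = (5394 − 2227.57)/2 = 1583.22 px; left offset = 0.
Lower-right is two-thirds across and two-thirds down within the crop:
x = 0.00 + 2 × 4121.00/3 ≈ 2747; y = 1583.22 + 2 × 2227.57/3 ≈ 3068.

(2747, 3068)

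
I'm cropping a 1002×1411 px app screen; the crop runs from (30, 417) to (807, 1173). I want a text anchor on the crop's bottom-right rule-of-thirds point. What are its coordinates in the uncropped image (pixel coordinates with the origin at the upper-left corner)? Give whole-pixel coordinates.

x = 548 px, y = 921 px

Crop width = 807 − 30 = 777 px; one third is 259.00 px.
Crop height = 1173 − 417 = 756 px; one third is 252.00 px.
The bottom-right point is two-thirds across and two-thirds down within the crop:
x = 30 + 2 × 259.00 ≈ 548; y = 417 + 2 × 252.00 ≈ 921.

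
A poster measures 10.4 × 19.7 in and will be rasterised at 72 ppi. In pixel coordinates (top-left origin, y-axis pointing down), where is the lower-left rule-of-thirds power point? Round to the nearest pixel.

In pixels the canvas is 10.4 × 72 = 748.8 wide and 19.7 × 72 = 1418.4 tall.
The lower-left point is one-third across and two-thirds down:
x = 1 × 748.8/3 ≈ 250; y = 2 × 1418.4/3 ≈ 946.

(250, 946)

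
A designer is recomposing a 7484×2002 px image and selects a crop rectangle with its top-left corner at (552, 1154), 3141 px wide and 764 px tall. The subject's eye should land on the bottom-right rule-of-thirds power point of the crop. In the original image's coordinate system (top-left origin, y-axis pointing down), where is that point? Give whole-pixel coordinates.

One third of the crop width 3141 is 1047.00 px.
One third of the crop height 764 is 254.67 px.
The bottom-right point is two-thirds across and two-thirds down within the crop:
x = 552 + 2 × 1047.00 ≈ 2646; y = 1154 + 2 × 254.67 ≈ 1663.

(2646, 1663)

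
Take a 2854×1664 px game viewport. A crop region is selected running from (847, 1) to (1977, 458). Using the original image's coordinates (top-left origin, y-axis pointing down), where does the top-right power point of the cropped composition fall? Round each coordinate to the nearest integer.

(1600, 153)

Crop width = 1977 − 847 = 1130 px; one third is 376.67 px.
Crop height = 458 − 1 = 457 px; one third is 152.33 px.
The top-right point is two-thirds across and one-third down within the crop:
x = 847 + 2 × 376.67 ≈ 1600; y = 1 + 1 × 152.33 ≈ 153.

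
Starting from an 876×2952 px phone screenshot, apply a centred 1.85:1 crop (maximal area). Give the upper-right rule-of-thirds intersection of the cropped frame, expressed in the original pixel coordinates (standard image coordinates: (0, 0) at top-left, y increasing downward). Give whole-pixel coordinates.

876/2952 < 1.85/1, so the 1.85:1 crop keeps the full width 876 and trims height to 876 × 1/1.85 = 473.51 px.
Top offset = (2952 − 473.51)/2 = 1239.24 px; left offset = 0.
Upper-right is two-thirds across and one-third down within the crop:
x = 0.00 + 2 × 876.00/3 ≈ 584; y = 1239.24 + 1 × 473.51/3 ≈ 1397.

x = 584 px, y = 1397 px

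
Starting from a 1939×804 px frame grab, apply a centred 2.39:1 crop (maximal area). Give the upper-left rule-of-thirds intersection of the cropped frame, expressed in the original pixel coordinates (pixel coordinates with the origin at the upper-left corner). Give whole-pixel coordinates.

x = 649 px, y = 268 px

1939/804 > 2.39/1, so the 2.39:1 crop keeps the full height 804 and trims width to 804 × 2.39/1 = 1921.56 px.
Left offset = (1939 − 1921.56)/2 = 8.72 px; top offset = 0.
Upper-left is one-third across and one-third down within the crop:
x = 8.72 + 1 × 1921.56/3 ≈ 649; y = 0.00 + 1 × 804.00/3 ≈ 268.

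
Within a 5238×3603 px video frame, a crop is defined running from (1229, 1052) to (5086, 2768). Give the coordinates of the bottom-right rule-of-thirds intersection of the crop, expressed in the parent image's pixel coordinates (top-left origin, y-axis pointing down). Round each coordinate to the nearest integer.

x = 3800 px, y = 2196 px

Crop width = 5086 − 1229 = 3857 px; one third is 1285.67 px.
Crop height = 2768 − 1052 = 1716 px; one third is 572.00 px.
The bottom-right point is two-thirds across and two-thirds down within the crop:
x = 1229 + 2 × 1285.67 ≈ 3800; y = 1052 + 2 × 572.00 ≈ 2196.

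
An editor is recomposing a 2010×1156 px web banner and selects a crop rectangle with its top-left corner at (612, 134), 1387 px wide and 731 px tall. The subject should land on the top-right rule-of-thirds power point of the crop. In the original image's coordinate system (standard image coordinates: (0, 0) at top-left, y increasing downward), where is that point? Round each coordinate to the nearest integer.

x = 1537 px, y = 378 px

One third of the crop width 1387 is 462.33 px.
One third of the crop height 731 is 243.67 px.
The top-right point is two-thirds across and one-third down within the crop:
x = 612 + 2 × 462.33 ≈ 1537; y = 134 + 1 × 243.67 ≈ 378.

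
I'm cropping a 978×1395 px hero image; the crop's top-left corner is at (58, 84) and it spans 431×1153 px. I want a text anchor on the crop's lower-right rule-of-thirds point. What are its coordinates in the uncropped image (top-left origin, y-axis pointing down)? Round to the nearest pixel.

One third of the crop width 431 is 143.67 px.
One third of the crop height 1153 is 384.33 px.
The lower-right point is two-thirds across and two-thirds down within the crop:
x = 58 + 2 × 143.67 ≈ 345; y = 84 + 2 × 384.33 ≈ 853.

(345, 853)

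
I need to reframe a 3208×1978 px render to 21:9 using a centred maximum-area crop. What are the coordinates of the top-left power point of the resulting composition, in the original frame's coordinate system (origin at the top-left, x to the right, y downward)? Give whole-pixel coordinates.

3208/1978 < 21/9, so the 21:9 crop keeps the full width 3208 and trims height to 3208 × 9/21 = 1374.86 px.
Top offset = (1978 − 1374.86)/2 = 301.57 px; left offset = 0.
Top-left is one-third across and one-third down within the crop:
x = 0.00 + 1 × 3208.00/3 ≈ 1069; y = 301.57 + 1 × 1374.86/3 ≈ 760.

(1069, 760)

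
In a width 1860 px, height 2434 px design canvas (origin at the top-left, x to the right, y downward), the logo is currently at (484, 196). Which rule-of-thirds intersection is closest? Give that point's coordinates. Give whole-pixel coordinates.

Third lines: x ∈ {620, 1240}, y ∈ {811, 1623}.
484 is closer to x = 620; 196 is closer to y = 811.
So the nearest intersection is the upper-left power point.

x = 620 px, y = 811 px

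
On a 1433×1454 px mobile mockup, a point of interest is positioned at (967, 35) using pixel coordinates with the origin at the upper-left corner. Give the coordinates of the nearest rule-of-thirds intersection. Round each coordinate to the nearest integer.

Third lines: x ∈ {478, 955}, y ∈ {485, 969}.
967 is closer to x = 955; 35 is closer to y = 485.
So the nearest intersection is the upper-right power point.

x = 955 px, y = 485 px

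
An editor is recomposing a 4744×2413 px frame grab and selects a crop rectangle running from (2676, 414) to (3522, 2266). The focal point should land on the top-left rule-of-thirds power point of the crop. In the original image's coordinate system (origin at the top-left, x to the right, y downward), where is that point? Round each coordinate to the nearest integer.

Crop width = 3522 − 2676 = 846 px; one third is 282.00 px.
Crop height = 2266 − 414 = 1852 px; one third is 617.33 px.
The top-left point is one-third across and one-third down within the crop:
x = 2676 + 1 × 282.00 ≈ 2958; y = 414 + 1 × 617.33 ≈ 1031.

x = 2958 px, y = 1031 px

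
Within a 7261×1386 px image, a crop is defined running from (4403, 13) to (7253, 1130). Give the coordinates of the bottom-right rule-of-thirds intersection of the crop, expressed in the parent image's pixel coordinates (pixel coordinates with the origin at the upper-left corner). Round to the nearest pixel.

x = 6303 px, y = 758 px

Crop width = 7253 − 4403 = 2850 px; one third is 950.00 px.
Crop height = 1130 − 13 = 1117 px; one third is 372.33 px.
The bottom-right point is two-thirds across and two-thirds down within the crop:
x = 4403 + 2 × 950.00 ≈ 6303; y = 13 + 2 × 372.33 ≈ 758.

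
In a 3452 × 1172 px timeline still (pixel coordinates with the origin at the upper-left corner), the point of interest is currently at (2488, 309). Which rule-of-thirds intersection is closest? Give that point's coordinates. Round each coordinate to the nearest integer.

Third lines: x ∈ {1151, 2301}, y ∈ {391, 781}.
2488 is closer to x = 2301; 309 is closer to y = 391.
So the nearest intersection is the upper-right power point.

x = 2301 px, y = 391 px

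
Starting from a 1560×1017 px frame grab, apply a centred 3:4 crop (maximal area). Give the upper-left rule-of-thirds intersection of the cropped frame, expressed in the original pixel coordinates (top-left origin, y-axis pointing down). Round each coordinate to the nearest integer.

1560/1017 > 3/4, so the 3:4 crop keeps the full height 1017 and trims width to 1017 × 3/4 = 762.75 px.
Left offset = (1560 − 762.75)/2 = 398.62 px; top offset = 0.
Upper-left is one-third across and one-third down within the crop:
x = 398.62 + 1 × 762.75/3 ≈ 653; y = 0.00 + 1 × 1017.00/3 ≈ 339.

x = 653 px, y = 339 px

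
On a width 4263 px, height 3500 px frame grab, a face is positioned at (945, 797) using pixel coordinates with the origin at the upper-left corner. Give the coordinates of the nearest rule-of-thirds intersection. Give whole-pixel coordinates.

x = 1421 px, y = 1167 px

Third lines: x ∈ {1421, 2842}, y ∈ {1167, 2333}.
945 is closer to x = 1421; 797 is closer to y = 1167.
So the nearest intersection is the upper-left power point.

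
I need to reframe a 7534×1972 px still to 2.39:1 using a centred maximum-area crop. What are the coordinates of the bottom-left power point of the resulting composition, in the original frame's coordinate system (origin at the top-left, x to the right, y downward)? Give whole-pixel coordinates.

7534/1972 > 2.39/1, so the 2.39:1 crop keeps the full height 1972 and trims width to 1972 × 2.39/1 = 4713.08 px.
Left offset = (7534 − 4713.08)/2 = 1410.46 px; top offset = 0.
Bottom-left is one-third across and two-thirds down within the crop:
x = 1410.46 + 1 × 4713.08/3 ≈ 2981; y = 0.00 + 2 × 1972.00/3 ≈ 1315.

(2981, 1315)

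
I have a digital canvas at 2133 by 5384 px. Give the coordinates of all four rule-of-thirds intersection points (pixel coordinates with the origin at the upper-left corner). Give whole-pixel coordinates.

(711, 1795), (1422, 1795), (711, 3589), (1422, 3589)

One third of 2133 is 711; one third of 5384 is 1794.67.
Vertical third lines at x = 711 and x = 1422; horizontal third lines at y = 1795 and y = 3589.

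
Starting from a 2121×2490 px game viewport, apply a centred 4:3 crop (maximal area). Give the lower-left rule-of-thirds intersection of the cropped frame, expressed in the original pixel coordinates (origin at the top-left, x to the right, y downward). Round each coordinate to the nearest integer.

(707, 1510)

2121/2490 < 4/3, so the 4:3 crop keeps the full width 2121 and trims height to 2121 × 3/4 = 1590.75 px.
Top offset = (2490 − 1590.75)/2 = 449.62 px; left offset = 0.
Lower-left is one-third across and two-thirds down within the crop:
x = 0.00 + 1 × 2121.00/3 ≈ 707; y = 449.62 + 2 × 1590.75/3 ≈ 1510.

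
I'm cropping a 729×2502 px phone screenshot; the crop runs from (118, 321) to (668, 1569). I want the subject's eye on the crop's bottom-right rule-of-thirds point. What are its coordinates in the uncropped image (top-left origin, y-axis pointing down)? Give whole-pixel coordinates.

Crop width = 668 − 118 = 550 px; one third is 183.33 px.
Crop height = 1569 − 321 = 1248 px; one third is 416.00 px.
The bottom-right point is two-thirds across and two-thirds down within the crop:
x = 118 + 2 × 183.33 ≈ 485; y = 321 + 2 × 416.00 ≈ 1153.

x = 485 px, y = 1153 px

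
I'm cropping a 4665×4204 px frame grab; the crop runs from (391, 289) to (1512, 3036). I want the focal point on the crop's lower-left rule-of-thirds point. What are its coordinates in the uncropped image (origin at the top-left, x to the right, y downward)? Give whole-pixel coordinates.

x = 765 px, y = 2120 px

Crop width = 1512 − 391 = 1121 px; one third is 373.67 px.
Crop height = 3036 − 289 = 2747 px; one third is 915.67 px.
The lower-left point is one-third across and two-thirds down within the crop:
x = 391 + 1 × 373.67 ≈ 765; y = 289 + 2 × 915.67 ≈ 2120.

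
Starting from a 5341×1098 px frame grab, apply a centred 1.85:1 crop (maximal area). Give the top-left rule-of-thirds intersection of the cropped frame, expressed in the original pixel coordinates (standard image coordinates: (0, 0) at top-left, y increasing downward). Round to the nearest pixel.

(2332, 366)

5341/1098 > 1.85/1, so the 1.85:1 crop keeps the full height 1098 and trims width to 1098 × 1.85/1 = 2031.30 px.
Left offset = (5341 − 2031.30)/2 = 1654.85 px; top offset = 0.
Top-left is one-third across and one-third down within the crop:
x = 1654.85 + 1 × 2031.30/3 ≈ 2332; y = 0.00 + 1 × 1098.00/3 ≈ 366.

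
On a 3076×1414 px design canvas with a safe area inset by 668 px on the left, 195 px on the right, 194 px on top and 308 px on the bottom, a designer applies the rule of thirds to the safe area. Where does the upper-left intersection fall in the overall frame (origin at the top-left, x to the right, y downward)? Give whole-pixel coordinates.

Content width = 3076 − 668 − 195 = 2213 px; content height = 1414 − 194 − 308 = 912 px.
Upper-left is one-third across and one-third down within the safe area.
x = 668 + 1 × 2213/3 = 668 + 737.67 ≈ 1406
y = 194 + 1 × 912/3 = 194 + 304.00 ≈ 498

(1406, 498)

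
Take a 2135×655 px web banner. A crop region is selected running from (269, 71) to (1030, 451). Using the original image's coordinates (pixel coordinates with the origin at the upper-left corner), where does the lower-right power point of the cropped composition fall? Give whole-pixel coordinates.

(776, 324)

Crop width = 1030 − 269 = 761 px; one third is 253.67 px.
Crop height = 451 − 71 = 380 px; one third is 126.67 px.
The lower-right point is two-thirds across and two-thirds down within the crop:
x = 269 + 2 × 253.67 ≈ 776; y = 71 + 2 × 126.67 ≈ 324.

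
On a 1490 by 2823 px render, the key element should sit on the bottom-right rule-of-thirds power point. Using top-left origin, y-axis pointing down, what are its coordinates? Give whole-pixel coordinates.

The bottom-right point sits two-thirds of the way across and two-thirds of the way down.
x = 2 × 1490/3 ≈ 993; y = 2 × 2823/3 ≈ 1882.

x = 993 px, y = 1882 px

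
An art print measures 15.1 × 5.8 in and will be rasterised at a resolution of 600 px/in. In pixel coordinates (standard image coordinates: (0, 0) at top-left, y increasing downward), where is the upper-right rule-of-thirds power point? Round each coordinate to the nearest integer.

In pixels the canvas is 15.1 × 600 = 9060 wide and 5.8 × 600 = 3480 tall.
The upper-right point is two-thirds across and one-third down:
x = 2 × 9060/3 ≈ 6040; y = 1 × 3480/3 ≈ 1160.

(6040, 1160)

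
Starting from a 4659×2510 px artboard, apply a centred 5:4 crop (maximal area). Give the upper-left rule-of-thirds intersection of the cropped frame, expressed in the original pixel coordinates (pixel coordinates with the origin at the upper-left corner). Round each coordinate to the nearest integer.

4659/2510 > 5/4, so the 5:4 crop keeps the full height 2510 and trims width to 2510 × 5/4 = 3137.50 px.
Left offset = (4659 − 3137.50)/2 = 760.75 px; top offset = 0.
Upper-left is one-third across and one-third down within the crop:
x = 760.75 + 1 × 3137.50/3 ≈ 1807; y = 0.00 + 1 × 2510.00/3 ≈ 837.

x = 1807 px, y = 837 px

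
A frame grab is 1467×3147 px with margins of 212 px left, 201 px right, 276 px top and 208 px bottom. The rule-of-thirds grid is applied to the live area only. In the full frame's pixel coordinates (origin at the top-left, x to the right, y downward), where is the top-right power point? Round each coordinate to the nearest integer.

Content width = 1467 − 212 − 201 = 1054 px; content height = 3147 − 276 − 208 = 2663 px.
Top-right is two-thirds across and one-third down within the live area.
x = 212 + 2 × 1054/3 = 212 + 702.67 ≈ 915
y = 276 + 1 × 2663/3 = 276 + 887.67 ≈ 1164

(915, 1164)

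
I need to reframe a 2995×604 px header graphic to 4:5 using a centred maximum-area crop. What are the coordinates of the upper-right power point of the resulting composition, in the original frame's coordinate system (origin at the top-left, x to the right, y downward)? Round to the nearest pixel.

2995/604 > 4/5, so the 4:5 crop keeps the full height 604 and trims width to 604 × 4/5 = 483.20 px.
Left offset = (2995 − 483.20)/2 = 1255.90 px; top offset = 0.
Upper-right is two-thirds across and one-third down within the crop:
x = 1255.90 + 2 × 483.20/3 ≈ 1578; y = 0.00 + 1 × 604.00/3 ≈ 201.

x = 1578 px, y = 201 px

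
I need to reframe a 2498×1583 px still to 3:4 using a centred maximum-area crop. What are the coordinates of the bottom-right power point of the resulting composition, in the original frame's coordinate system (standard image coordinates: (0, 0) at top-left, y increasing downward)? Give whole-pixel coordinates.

2498/1583 > 3/4, so the 3:4 crop keeps the full height 1583 and trims width to 1583 × 3/4 = 1187.25 px.
Left offset = (2498 − 1187.25)/2 = 655.38 px; top offset = 0.
Bottom-right is two-thirds across and two-thirds down within the crop:
x = 655.38 + 2 × 1187.25/3 ≈ 1447; y = 0.00 + 2 × 1583.00/3 ≈ 1055.

(1447, 1055)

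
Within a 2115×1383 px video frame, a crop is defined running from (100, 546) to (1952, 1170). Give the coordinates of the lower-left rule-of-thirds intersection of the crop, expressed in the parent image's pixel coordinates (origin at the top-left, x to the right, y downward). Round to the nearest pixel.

(717, 962)

Crop width = 1952 − 100 = 1852 px; one third is 617.33 px.
Crop height = 1170 − 546 = 624 px; one third is 208.00 px.
The lower-left point is one-third across and two-thirds down within the crop:
x = 100 + 1 × 617.33 ≈ 717; y = 546 + 2 × 208.00 ≈ 962.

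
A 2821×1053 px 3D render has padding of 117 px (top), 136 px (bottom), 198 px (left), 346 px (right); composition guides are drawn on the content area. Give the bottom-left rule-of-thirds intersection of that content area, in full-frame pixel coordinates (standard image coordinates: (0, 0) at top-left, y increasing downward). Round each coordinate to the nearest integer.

(957, 650)

Content width = 2821 − 198 − 346 = 2277 px; content height = 1053 − 117 − 136 = 800 px.
Bottom-left is one-third across and two-thirds down within the content area.
x = 198 + 1 × 2277/3 = 198 + 759.00 ≈ 957
y = 117 + 2 × 800/3 = 117 + 533.33 ≈ 650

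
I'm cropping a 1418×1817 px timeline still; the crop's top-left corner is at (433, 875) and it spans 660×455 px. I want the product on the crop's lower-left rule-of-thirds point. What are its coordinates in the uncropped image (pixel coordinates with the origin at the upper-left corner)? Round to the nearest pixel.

x = 653 px, y = 1178 px

One third of the crop width 660 is 220.00 px.
One third of the crop height 455 is 151.67 px.
The lower-left point is one-third across and two-thirds down within the crop:
x = 433 + 1 × 220.00 ≈ 653; y = 875 + 2 × 151.67 ≈ 1178.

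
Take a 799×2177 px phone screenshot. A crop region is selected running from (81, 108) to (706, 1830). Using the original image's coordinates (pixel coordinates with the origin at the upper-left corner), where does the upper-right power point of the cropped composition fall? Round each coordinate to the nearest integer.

(498, 682)

Crop width = 706 − 81 = 625 px; one third is 208.33 px.
Crop height = 1830 − 108 = 1722 px; one third is 574.00 px.
The upper-right point is two-thirds across and one-third down within the crop:
x = 81 + 2 × 208.33 ≈ 498; y = 108 + 1 × 574.00 ≈ 682.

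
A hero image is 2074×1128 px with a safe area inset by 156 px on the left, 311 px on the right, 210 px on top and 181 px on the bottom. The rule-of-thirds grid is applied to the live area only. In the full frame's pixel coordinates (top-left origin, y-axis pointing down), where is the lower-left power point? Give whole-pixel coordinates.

Content width = 2074 − 156 − 311 = 1607 px; content height = 1128 − 210 − 181 = 737 px.
Lower-left is one-third across and two-thirds down within the live area.
x = 156 + 1 × 1607/3 = 156 + 535.67 ≈ 692
y = 210 + 2 × 737/3 = 210 + 491.33 ≈ 701

x = 692 px, y = 701 px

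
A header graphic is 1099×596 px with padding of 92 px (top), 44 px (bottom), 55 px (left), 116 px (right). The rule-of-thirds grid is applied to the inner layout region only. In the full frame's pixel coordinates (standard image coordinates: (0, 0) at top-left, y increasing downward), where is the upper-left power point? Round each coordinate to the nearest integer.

(364, 245)

Content width = 1099 − 55 − 116 = 928 px; content height = 596 − 92 − 44 = 460 px.
Upper-left is one-third across and one-third down within the inner layout region.
x = 55 + 1 × 928/3 = 55 + 309.33 ≈ 364
y = 92 + 1 × 460/3 = 92 + 153.33 ≈ 245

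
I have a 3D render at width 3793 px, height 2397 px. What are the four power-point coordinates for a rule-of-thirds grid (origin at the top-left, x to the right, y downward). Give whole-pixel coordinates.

One third of 3793 is 1264.33; one third of 2397 is 799.
Vertical third lines at x = 1264 and x = 2529; horizontal third lines at y = 799 and y = 1598.

(1264, 799), (2529, 799), (1264, 1598), (2529, 1598)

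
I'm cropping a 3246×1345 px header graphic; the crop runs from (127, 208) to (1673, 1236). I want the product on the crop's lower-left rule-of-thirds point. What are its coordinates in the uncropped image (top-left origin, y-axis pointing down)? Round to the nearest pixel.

Crop width = 1673 − 127 = 1546 px; one third is 515.33 px.
Crop height = 1236 − 208 = 1028 px; one third is 342.67 px.
The lower-left point is one-third across and two-thirds down within the crop:
x = 127 + 1 × 515.33 ≈ 642; y = 208 + 2 × 342.67 ≈ 893.

(642, 893)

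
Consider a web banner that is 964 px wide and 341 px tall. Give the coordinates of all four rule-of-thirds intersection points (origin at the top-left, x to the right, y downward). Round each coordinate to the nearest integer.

(321, 114), (643, 114), (321, 227), (643, 227)

One third of 964 is 321.33; one third of 341 is 113.67.
Vertical third lines at x = 321 and x = 643; horizontal third lines at y = 114 and y = 227.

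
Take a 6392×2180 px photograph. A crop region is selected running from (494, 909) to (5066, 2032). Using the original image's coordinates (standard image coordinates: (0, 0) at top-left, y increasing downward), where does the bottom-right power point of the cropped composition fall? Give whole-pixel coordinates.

(3542, 1658)

Crop width = 5066 − 494 = 4572 px; one third is 1524.00 px.
Crop height = 2032 − 909 = 1123 px; one third is 374.33 px.
The bottom-right point is two-thirds across and two-thirds down within the crop:
x = 494 + 2 × 1524.00 ≈ 3542; y = 909 + 2 × 374.33 ≈ 1658.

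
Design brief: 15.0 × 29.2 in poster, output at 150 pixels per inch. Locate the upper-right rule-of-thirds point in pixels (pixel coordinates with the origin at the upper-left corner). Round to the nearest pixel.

In pixels the canvas is 15.0 × 150 = 2250 wide and 29.2 × 150 = 4380 tall.
The upper-right point is two-thirds across and one-third down:
x = 2 × 2250/3 ≈ 1500; y = 1 × 4380/3 ≈ 1460.

(1500, 1460)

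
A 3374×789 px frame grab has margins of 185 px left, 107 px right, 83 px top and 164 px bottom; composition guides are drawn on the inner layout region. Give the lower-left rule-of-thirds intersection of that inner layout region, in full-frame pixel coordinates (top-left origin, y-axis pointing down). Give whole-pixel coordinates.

x = 1212 px, y = 444 px

Content width = 3374 − 185 − 107 = 3082 px; content height = 789 − 83 − 164 = 542 px.
Lower-left is one-third across and two-thirds down within the inner layout region.
x = 185 + 1 × 3082/3 = 185 + 1027.33 ≈ 1212
y = 83 + 2 × 542/3 = 83 + 361.33 ≈ 444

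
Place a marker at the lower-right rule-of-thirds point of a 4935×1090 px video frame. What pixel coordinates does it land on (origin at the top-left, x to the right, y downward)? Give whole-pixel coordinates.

(3290, 727)

The lower-right point sits two-thirds of the way across and two-thirds of the way down.
x = 2 × 4935/3 ≈ 3290; y = 2 × 1090/3 ≈ 727.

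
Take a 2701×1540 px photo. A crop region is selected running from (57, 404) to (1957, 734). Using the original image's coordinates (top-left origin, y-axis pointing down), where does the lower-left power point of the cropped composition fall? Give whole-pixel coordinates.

(690, 624)

Crop width = 1957 − 57 = 1900 px; one third is 633.33 px.
Crop height = 734 − 404 = 330 px; one third is 110.00 px.
The lower-left point is one-third across and two-thirds down within the crop:
x = 57 + 1 × 633.33 ≈ 690; y = 404 + 2 × 110.00 ≈ 624.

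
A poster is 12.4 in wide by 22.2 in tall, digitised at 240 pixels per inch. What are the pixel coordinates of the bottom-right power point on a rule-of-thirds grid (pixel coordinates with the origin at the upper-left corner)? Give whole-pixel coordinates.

(1984, 3552)

In pixels the canvas is 12.4 × 240 = 2976 wide and 22.2 × 240 = 5328 tall.
The bottom-right point is two-thirds across and two-thirds down:
x = 2 × 2976/3 ≈ 1984; y = 2 × 5328/3 ≈ 3552.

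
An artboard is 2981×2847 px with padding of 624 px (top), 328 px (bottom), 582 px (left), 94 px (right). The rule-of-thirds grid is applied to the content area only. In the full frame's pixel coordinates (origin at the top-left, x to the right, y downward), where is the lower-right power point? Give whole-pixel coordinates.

Content width = 2981 − 582 − 94 = 2305 px; content height = 2847 − 624 − 328 = 1895 px.
Lower-right is two-thirds across and two-thirds down within the content area.
x = 582 + 2 × 2305/3 = 582 + 1536.67 ≈ 2119
y = 624 + 2 × 1895/3 = 624 + 1263.33 ≈ 1887

(2119, 1887)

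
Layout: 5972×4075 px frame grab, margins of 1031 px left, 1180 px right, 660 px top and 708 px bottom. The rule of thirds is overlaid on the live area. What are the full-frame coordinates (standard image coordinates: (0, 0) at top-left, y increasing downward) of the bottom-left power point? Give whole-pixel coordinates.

x = 2285 px, y = 2465 px

Content width = 5972 − 1031 − 1180 = 3761 px; content height = 4075 − 660 − 708 = 2707 px.
Bottom-left is one-third across and two-thirds down within the live area.
x = 1031 + 1 × 3761/3 = 1031 + 1253.67 ≈ 2285
y = 660 + 2 × 2707/3 = 660 + 1804.67 ≈ 2465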